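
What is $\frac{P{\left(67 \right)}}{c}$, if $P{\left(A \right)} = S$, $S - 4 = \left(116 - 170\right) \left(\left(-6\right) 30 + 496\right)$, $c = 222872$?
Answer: $- \frac{4265}{55718} \approx -0.076546$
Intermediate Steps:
$S = -17060$ ($S = 4 + \left(116 - 170\right) \left(\left(-6\right) 30 + 496\right) = 4 - 54 \left(-180 + 496\right) = 4 - 17064 = -17060$)
$P{\left(A \right)} = -17060$
$\frac{P{\left(67 \right)}}{c} = - \frac{17060}{222872} = \left(-17060\right) \frac{1}{222872} = - \frac{4265}{55718}$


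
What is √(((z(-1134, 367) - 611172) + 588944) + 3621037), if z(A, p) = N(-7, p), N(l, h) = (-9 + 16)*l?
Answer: 2*√899690 ≈ 1897.0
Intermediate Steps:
N(l, h) = 7*l
z(A, p) = -49 (z(A, p) = 7*(-7) = -49)
√(((z(-1134, 367) - 611172) + 588944) + 3621037) = √(((-49 - 611172) + 588944) + 3621037) = √((-611221 + 588944) + 3621037) = √(-22277 + 3621037) = √3598760 = 2*√899690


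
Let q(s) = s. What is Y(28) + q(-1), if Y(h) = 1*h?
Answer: 27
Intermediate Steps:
Y(h) = h
Y(28) + q(-1) = 28 - 1 = 27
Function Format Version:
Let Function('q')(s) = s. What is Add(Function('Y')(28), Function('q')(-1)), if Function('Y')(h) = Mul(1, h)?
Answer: 27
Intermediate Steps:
Function('Y')(h) = h
Add(Function('Y')(28), Function('q')(-1)) = Add(28, -1) = 27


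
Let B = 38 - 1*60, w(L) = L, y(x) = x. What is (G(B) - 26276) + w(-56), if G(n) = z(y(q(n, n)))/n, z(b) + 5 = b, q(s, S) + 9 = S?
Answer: -289634/11 ≈ -26330.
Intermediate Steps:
q(s, S) = -9 + S
z(b) = -5 + b
B = -22 (B = 38 - 60 = -22)
G(n) = (-14 + n)/n (G(n) = (-5 + (-9 + n))/n = (-14 + n)/n)
(G(B) - 26276) + w(-56) = ((-14 - 22)/(-22) - 26276) - 56 = (-1/22*(-36) - 26276) - 56 = (18/11 - 26276) - 56 = -289018/11 - 56 = -289634/11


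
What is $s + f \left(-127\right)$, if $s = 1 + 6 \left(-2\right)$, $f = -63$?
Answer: $7990$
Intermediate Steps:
$s = -11$ ($s = 1 - 12 = -11$)
$s + f \left(-127\right) = -11 - -8001 = -11 + 8001 = 7990$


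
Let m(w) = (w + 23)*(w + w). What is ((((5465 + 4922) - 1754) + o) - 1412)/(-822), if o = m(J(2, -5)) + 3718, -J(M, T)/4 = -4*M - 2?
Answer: -15979/822 ≈ -19.439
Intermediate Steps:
J(M, T) = 8 + 16*M (J(M, T) = -4*(-4*M - 2) = -4*(-2 - 4*M) = 8 + 16*M)
m(w) = 2*w*(23 + w) (m(w) = (23 + w)*(2*w) = 2*w*(23 + w))
o = 8758 (o = 2*(8 + 16*2)*(23 + (8 + 16*2)) + 3718 = 2*(8 + 32)*(23 + (8 + 32)) + 3718 = 2*40*(23 + 40) + 3718 = 2*40*63 + 3718 = 5040 + 3718 = 8758)
((((5465 + 4922) - 1754) + o) - 1412)/(-822) = ((((5465 + 4922) - 1754) + 8758) - 1412)/(-822) = (((10387 - 1754) + 8758) - 1412)*(-1/822) = ((8633 + 8758) - 1412)*(-1/822) = (17391 - 1412)*(-1/822) = 15979*(-1/822) = -15979/822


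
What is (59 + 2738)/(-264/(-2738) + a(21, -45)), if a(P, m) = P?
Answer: 3829093/28881 ≈ 132.58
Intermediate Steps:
(59 + 2738)/(-264/(-2738) + a(21, -45)) = (59 + 2738)/(-264/(-2738) + 21) = 2797/(-264*(-1/2738) + 21) = 2797/(132/1369 + 21) = 2797/(28881/1369) = 2797*(1369/28881) = 3829093/28881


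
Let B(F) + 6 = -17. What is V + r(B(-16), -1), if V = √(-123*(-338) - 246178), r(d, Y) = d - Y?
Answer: -22 + 2*I*√51151 ≈ -22.0 + 452.33*I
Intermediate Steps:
B(F) = -23 (B(F) = -6 - 17 = -23)
V = 2*I*√51151 (V = √(41574 - 246178) = √(-204604) = 2*I*√51151 ≈ 452.33*I)
V + r(B(-16), -1) = 2*I*√51151 + (-23 - 1*(-1)) = 2*I*√51151 + (-23 + 1) = 2*I*√51151 - 22 = -22 + 2*I*√51151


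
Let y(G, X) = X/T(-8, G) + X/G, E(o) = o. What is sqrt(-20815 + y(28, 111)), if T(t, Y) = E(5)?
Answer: I*sqrt(101865295)/70 ≈ 144.18*I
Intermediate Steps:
T(t, Y) = 5
y(G, X) = X/5 + X/G
sqrt(-20815 + y(28, 111)) = sqrt(-20815 + ((1/5)*111 + 111/28)) = sqrt(-20815 + (111/5 + 111*(1/28))) = sqrt(-20815 + (111/5 + 111/28)) = sqrt(-20815 + 3663/140) = sqrt(-2910437/140) = I*sqrt(101865295)/70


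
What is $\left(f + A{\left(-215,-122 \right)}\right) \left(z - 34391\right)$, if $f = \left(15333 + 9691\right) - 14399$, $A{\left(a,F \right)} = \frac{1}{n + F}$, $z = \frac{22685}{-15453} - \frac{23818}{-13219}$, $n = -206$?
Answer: $- \frac{12241218731835177301}{33500805948} \approx -3.654 \cdot 10^{8}$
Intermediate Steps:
$z = \frac{68186539}{204273207}$ ($z = 22685 \left(- \frac{1}{15453}\right) - - \frac{23818}{13219} = - \frac{22685}{15453} + \frac{23818}{13219} = \frac{68186539}{204273207} \approx 0.3338$)
$A{\left(a,F \right)} = \frac{1}{-206 + F}$
$f = 10625$ ($f = 25024 - 14399 = 10625$)
$\left(f + A{\left(-215,-122 \right)}\right) \left(z - 34391\right) = \left(10625 + \frac{1}{-206 - 122}\right) \left(\frac{68186539}{204273207} - 34391\right) = \left(10625 + \frac{1}{-328}\right) \left(- \frac{7025091675398}{204273207}\right) = \left(10625 - \frac{1}{328}\right) \left(- \frac{7025091675398}{204273207}\right) = \frac{3484999}{328} \left(- \frac{7025091675398}{204273207}\right) = - \frac{12241218731835177301}{33500805948}$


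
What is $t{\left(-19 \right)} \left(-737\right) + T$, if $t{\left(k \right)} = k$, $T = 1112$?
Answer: $15115$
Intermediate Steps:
$t{\left(-19 \right)} \left(-737\right) + T = \left(-19\right) \left(-737\right) + 1112 = 14003 + 1112 = 15115$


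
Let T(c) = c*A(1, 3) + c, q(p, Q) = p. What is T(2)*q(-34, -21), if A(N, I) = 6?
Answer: -476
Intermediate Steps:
T(c) = 7*c (T(c) = c*6 + c = 6*c + c = 7*c)
T(2)*q(-34, -21) = (7*2)*(-34) = 14*(-34) = -476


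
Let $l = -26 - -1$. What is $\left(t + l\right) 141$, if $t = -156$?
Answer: $-25521$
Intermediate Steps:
$l = -25$ ($l = -26 + 1 = -25$)
$\left(t + l\right) 141 = \left(-156 - 25\right) 141 = \left(-181\right) 141 = -25521$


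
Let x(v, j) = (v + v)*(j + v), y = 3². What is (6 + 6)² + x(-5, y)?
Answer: 104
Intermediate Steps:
y = 9
x(v, j) = 2*v*(j + v) (x(v, j) = (2*v)*(j + v) = 2*v*(j + v))
(6 + 6)² + x(-5, y) = (6 + 6)² + 2*(-5)*(9 - 5) = 12² + 2*(-5)*4 = 144 - 40 = 104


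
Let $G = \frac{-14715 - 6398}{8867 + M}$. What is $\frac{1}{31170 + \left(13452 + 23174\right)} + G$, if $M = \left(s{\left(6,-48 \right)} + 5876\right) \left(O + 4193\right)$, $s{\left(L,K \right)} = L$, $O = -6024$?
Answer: $\frac{1442138023}{729557840700} \approx 0.0019767$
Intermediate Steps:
$M = -10769942$ ($M = \left(6 + 5876\right) \left(-6024 + 4193\right) = 5882 \left(-1831\right) = -10769942$)
$G = \frac{21113}{10761075}$ ($G = \frac{-14715 - 6398}{8867 - 10769942} = - \frac{21113}{-10761075} = \left(-21113\right) \left(- \frac{1}{10761075}\right) = \frac{21113}{10761075} \approx 0.001962$)
$\frac{1}{31170 + \left(13452 + 23174\right)} + G = \frac{1}{31170 + \left(13452 + 23174\right)} + \frac{21113}{10761075} = \frac{1}{31170 + 36626} + \frac{21113}{10761075} = \frac{1}{67796} + \frac{21113}{10761075} = \frac{1442138023}{729557840700}$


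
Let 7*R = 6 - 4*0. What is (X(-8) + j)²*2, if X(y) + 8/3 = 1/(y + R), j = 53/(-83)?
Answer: 1839809449/77501250 ≈ 23.739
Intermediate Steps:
R = 6/7 (R = (6 - 4*0)/7 = (6 + 0)/7 = (⅐)*6 = 6/7 ≈ 0.85714)
j = -53/83 (j = 53*(-1/83) = -53/83 ≈ -0.63855)
X(y) = -8/3 + 1/(6/7 + y) (X(y) = -8/3 + 1/(y + 6/7) = -8/3 + 1/(6/7 + y))
(X(-8) + j)²*2 = ((-27 - 56*(-8))/(3*(6 + 7*(-8))) - 53/83)²*2 = ((-27 + 448)/(3*(6 - 56)) - 53/83)²*2 = ((⅓)*421/(-50) - 53/83)²*2 = ((⅓)*(-1/50)*421 - 53/83)²*2 = (-421/150 - 53/83)²*2 = (-42893/12450)²*2 = (1839809449/155002500)*2 = 1839809449/77501250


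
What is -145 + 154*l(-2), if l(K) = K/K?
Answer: 9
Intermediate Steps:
l(K) = 1
-145 + 154*l(-2) = -145 + 154*1 = -145 + 154 = 9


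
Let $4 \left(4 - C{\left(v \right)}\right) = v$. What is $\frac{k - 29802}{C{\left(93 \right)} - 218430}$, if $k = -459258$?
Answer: $\frac{1956240}{873797} \approx 2.2388$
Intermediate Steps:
$C{\left(v \right)} = 4 - \frac{v}{4}$
$\frac{k - 29802}{C{\left(93 \right)} - 218430} = \frac{-459258 - 29802}{\left(4 - \frac{93}{4}\right) - 218430} = - \frac{489060}{\left(4 - \frac{93}{4}\right) - 218430} = - \frac{489060}{- \frac{77}{4} - 218430} = - \frac{489060}{- \frac{873797}{4}} = \left(-489060\right) \left(- \frac{4}{873797}\right) = \frac{1956240}{873797}$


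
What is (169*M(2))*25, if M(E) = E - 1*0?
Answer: 8450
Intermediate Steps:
M(E) = E (M(E) = E + 0 = E)
(169*M(2))*25 = (169*2)*25 = 338*25 = 8450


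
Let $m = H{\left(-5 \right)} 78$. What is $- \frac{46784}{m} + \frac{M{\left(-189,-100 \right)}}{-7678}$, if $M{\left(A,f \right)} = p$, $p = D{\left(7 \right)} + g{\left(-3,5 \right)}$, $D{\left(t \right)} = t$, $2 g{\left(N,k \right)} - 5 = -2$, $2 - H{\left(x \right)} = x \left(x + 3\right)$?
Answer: $\frac{44900281}{598884} \approx 74.973$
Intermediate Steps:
$H{\left(x \right)} = 2 - x \left(3 + x\right)$ ($H{\left(x \right)} = 2 - x \left(x + 3\right) = 2 - x \left(3 + x\right)$)
$g{\left(N,k \right)} = \frac{3}{2}$ ($g{\left(N,k \right)} = \frac{5}{2} + \frac{1}{2} \left(-2\right) = \frac{5}{2} - 1 = \frac{3}{2}$)
$p = \frac{17}{2}$ ($p = 7 + \frac{3}{2} = \frac{17}{2} \approx 8.5$)
$M{\left(A,f \right)} = \frac{17}{2}$
$m = -624$ ($m = \left(2 - \left(-5\right)^{2} - -15\right) 78 = \left(2 - 25 + 15\right) 78 = \left(-8\right) 78 = -624$)
$- \frac{46784}{m} + \frac{M{\left(-189,-100 \right)}}{-7678} = - \frac{46784}{-624} + \frac{17}{2 \left(-7678\right)} = \left(-46784\right) \left(- \frac{1}{624}\right) + \frac{17}{2} \left(- \frac{1}{7678}\right) = \frac{2924}{39} - \frac{17}{15356} = \frac{44900281}{598884}$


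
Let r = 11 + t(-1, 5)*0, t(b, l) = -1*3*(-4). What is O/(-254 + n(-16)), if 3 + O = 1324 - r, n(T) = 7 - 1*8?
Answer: -262/51 ≈ -5.1373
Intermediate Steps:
n(T) = -1 (n(T) = 7 - 8 = -1)
t(b, l) = 12 (t(b, l) = -3*(-4) = 12)
r = 11 (r = 11 + 12*0 = 11 + 0 = 11)
O = 1310 (O = -3 + (1324 - 1*11) = -3 + (1324 - 11) = -3 + 1313 = 1310)
O/(-254 + n(-16)) = 1310/(-254 - 1) = 1310/(-255) = 1310*(-1/255) = -262/51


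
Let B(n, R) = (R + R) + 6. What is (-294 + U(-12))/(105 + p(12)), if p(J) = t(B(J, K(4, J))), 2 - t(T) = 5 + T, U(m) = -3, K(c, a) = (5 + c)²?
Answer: 9/2 ≈ 4.5000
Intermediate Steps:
B(n, R) = 6 + 2*R (B(n, R) = 2*R + 6 = 6 + 2*R)
t(T) = -3 - T (t(T) = 2 - (5 + T) = 2 + (-5 - T) = -3 - T)
p(J) = -171 (p(J) = -3 - (6 + 2*(5 + 4)²) = -3 - (6 + 2*9²) = -3 - (6 + 2*81) = -3 - (6 + 162) = -3 - 1*168 = -3 - 168 = -171)
(-294 + U(-12))/(105 + p(12)) = (-294 - 3)/(105 - 171) = -297/(-66) = -297*(-1/66) = 9/2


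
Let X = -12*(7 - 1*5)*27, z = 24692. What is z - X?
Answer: 25340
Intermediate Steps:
X = -648 (X = -12*(7 - 5)*27 = -12*2*27 = -24*27 = -648)
z - X = 24692 - 1*(-648) = 24692 + 648 = 25340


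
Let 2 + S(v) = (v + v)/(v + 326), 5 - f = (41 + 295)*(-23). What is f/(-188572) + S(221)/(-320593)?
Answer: -1355969731999/33068810168212 ≈ -0.041004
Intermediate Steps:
f = 7733 (f = 5 - (41 + 295)*(-23) = 5 - 336*(-23) = 5 - 1*(-7728) = 5 + 7728 = 7733)
S(v) = -2 + 2*v/(326 + v) (S(v) = -2 + (v + v)/(v + 326) = -2 + (2*v)/(326 + v) = -2 + 2*v/(326 + v))
f/(-188572) + S(221)/(-320593) = 7733/(-188572) - 652/(326 + 221)/(-320593) = 7733*(-1/188572) - 652/547*(-1/320593) = -7733/188572 - 652*1/547*(-1/320593) = -7733/188572 - 652/547*(-1/320593) = -7733/188572 + 652/175364371 = -1355969731999/33068810168212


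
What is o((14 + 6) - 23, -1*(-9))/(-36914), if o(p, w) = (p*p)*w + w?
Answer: -45/18457 ≈ -0.0024381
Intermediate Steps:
o(p, w) = w + w*p**2 (o(p, w) = p**2*w + w = w*p**2 + w = w + w*p**2)
o((14 + 6) - 23, -1*(-9))/(-36914) = ((-1*(-9))*(1 + ((14 + 6) - 23)**2))/(-36914) = (9*(1 + (20 - 23)**2))*(-1/36914) = (9*(1 + (-3)**2))*(-1/36914) = (9*(1 + 9))*(-1/36914) = (9*10)*(-1/36914) = 90*(-1/36914) = -45/18457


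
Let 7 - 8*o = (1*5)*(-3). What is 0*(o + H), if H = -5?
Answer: 0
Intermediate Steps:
o = 11/4 (o = 7/8 - 1*5*(-3)/8 = 7/8 - 5*(-3)/8 = 7/8 - 1/8*(-15) = 7/8 + 15/8 = 11/4 ≈ 2.7500)
0*(o + H) = 0*(11/4 - 5) = 0*(-9/4) = 0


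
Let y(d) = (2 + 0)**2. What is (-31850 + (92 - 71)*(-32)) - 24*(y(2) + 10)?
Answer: -32858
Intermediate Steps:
y(d) = 4 (y(d) = 2**2 = 4)
(-31850 + (92 - 71)*(-32)) - 24*(y(2) + 10) = (-31850 + (92 - 71)*(-32)) - 24*(4 + 10) = (-31850 + 21*(-32)) - 24*14 = (-31850 - 672) - 336 = -32522 - 336 = -32858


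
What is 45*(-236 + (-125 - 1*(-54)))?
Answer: -13815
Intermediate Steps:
45*(-236 + (-125 - 1*(-54))) = 45*(-236 + (-125 + 54)) = 45*(-236 - 71) = 45*(-307) = -13815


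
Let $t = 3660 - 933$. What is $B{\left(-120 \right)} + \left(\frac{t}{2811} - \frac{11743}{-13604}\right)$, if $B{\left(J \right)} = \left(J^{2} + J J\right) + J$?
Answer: $\frac{365605837867}{12746948} \approx 28682.0$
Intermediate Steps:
$t = 2727$ ($t = 3660 - 933 = 2727$)
$B{\left(J \right)} = J + 2 J^{2}$ ($B{\left(J \right)} = \left(J^{2} + J^{2}\right) + J = 2 J^{2} + J = J + 2 J^{2}$)
$B{\left(-120 \right)} + \left(\frac{t}{2811} - \frac{11743}{-13604}\right) = - 120 \left(1 + 2 \left(-120\right)\right) + \left(\frac{2727}{2811} - \frac{11743}{-13604}\right) = - 120 \left(1 - 240\right) + \left(2727 \cdot \frac{1}{2811} - - \frac{11743}{13604}\right) = \left(-120\right) \left(-239\right) + \left(\frac{909}{937} + \frac{11743}{13604}\right) = 28680 + \frac{23369227}{12746948} = \frac{365605837867}{12746948}$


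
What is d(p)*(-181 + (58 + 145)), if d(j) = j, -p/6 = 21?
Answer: -2772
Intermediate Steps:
p = -126 (p = -6*21 = -126)
d(p)*(-181 + (58 + 145)) = -126*(-181 + (58 + 145)) = -126*(-181 + 203) = -126*22 = -2772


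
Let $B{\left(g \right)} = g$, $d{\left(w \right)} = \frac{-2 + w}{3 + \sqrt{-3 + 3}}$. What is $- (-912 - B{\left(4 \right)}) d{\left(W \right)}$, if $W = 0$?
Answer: $- \frac{1832}{3} \approx -610.67$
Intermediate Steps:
$d{\left(w \right)} = - \frac{2}{3} + \frac{w}{3}$ ($d{\left(w \right)} = \frac{-2 + w}{3 + \sqrt{0}} = \frac{-2 + w}{3 + 0} = \frac{-2 + w}{3} = \left(-2 + w\right) \frac{1}{3} = - \frac{2}{3} + \frac{w}{3}$)
$- (-912 - B{\left(4 \right)}) d{\left(W \right)} = - (-912 - 4) \left(- \frac{2}{3} + \frac{1}{3} \cdot 0\right) = - (-912 - 4) \left(- \frac{2}{3} + 0\right) = \left(-1\right) \left(-916\right) \left(- \frac{2}{3}\right) = 916 \left(- \frac{2}{3}\right) = - \frac{1832}{3}$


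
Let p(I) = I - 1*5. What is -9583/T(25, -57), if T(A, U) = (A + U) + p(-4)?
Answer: 9583/41 ≈ 233.73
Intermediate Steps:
p(I) = -5 + I (p(I) = I - 5 = -5 + I)
T(A, U) = -9 + A + U (T(A, U) = (A + U) + (-5 - 4) = (A + U) - 9 = -9 + A + U)
-9583/T(25, -57) = -9583/(-9 + 25 - 57) = -9583/(-41) = -9583*(-1/41) = 9583/41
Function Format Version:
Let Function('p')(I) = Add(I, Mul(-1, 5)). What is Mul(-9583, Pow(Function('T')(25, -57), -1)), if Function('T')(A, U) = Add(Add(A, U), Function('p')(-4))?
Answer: Rational(9583, 41) ≈ 233.73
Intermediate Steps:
Function('p')(I) = Add(-5, I) (Function('p')(I) = Add(I, -5) = Add(-5, I))
Function('T')(A, U) = Add(-9, A, U) (Function('T')(A, U) = Add(Add(A, U), Add(-5, -4)) = Add(Add(A, U), -9) = Add(-9, A, U))
Mul(-9583, Pow(Function('T')(25, -57), -1)) = Mul(-9583, Pow(Add(-9, 25, -57), -1)) = Mul(-9583, Pow(-41, -1)) = Mul(-9583, Rational(-1, 41)) = Rational(9583, 41)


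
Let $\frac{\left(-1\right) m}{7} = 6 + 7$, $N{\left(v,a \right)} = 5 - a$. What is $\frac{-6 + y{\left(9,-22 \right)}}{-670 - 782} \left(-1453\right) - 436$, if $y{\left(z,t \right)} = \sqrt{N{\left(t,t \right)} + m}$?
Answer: $- \frac{106965}{242} + \frac{2906 i}{363} \approx -442.0 + 8.0055 i$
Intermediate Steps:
$m = -91$ ($m = - 7 \left(6 + 7\right) = \left(-7\right) 13 = -91$)
$y{\left(z,t \right)} = \sqrt{-86 - t}$ ($y{\left(z,t \right)} = \sqrt{\left(5 - t\right) - 91} = \sqrt{-86 - t}$)
$\frac{-6 + y{\left(9,-22 \right)}}{-670 - 782} \left(-1453\right) - 436 = \frac{-6 + \sqrt{-86 - -22}}{-670 - 782} \left(-1453\right) - 436 = \frac{-6 + \sqrt{-86 + 22}}{-1452} \left(-1453\right) - 436 = \left(-6 + \sqrt{-64}\right) \left(- \frac{1}{1452}\right) \left(-1453\right) - 436 = \left(-6 + 8 i\right) \left(- \frac{1}{1452}\right) \left(-1453\right) - 436 = \left(\frac{1}{242} - \frac{2 i}{363}\right) \left(-1453\right) - 436 = \left(- \frac{1453}{242} + \frac{2906 i}{363}\right) - 436 = - \frac{106965}{242} + \frac{2906 i}{363}$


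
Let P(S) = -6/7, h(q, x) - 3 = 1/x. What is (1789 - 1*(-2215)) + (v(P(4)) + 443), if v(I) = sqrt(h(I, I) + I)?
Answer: 4447 + sqrt(1722)/42 ≈ 4448.0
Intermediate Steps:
h(q, x) = 3 + 1/x
P(S) = -6/7 (P(S) = -6*1/7 = -6/7)
v(I) = sqrt(3 + I + 1/I) (v(I) = sqrt((3 + 1/I) + I) = sqrt(3 + I + 1/I))
(1789 - 1*(-2215)) + (v(P(4)) + 443) = (1789 - 1*(-2215)) + (sqrt(3 - 6/7 + 1/(-6/7)) + 443) = (1789 + 2215) + (sqrt(3 - 6/7 - 7/6) + 443) = 4004 + (sqrt(41/42) + 443) = 4004 + (sqrt(1722)/42 + 443) = 4004 + (443 + sqrt(1722)/42) = 4447 + sqrt(1722)/42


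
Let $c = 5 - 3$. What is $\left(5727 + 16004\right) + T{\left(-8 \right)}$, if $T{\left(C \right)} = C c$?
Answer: $21715$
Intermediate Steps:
$c = 2$
$T{\left(C \right)} = 2 C$ ($T{\left(C \right)} = C 2 = 2 C$)
$\left(5727 + 16004\right) + T{\left(-8 \right)} = \left(5727 + 16004\right) + 2 \left(-8\right) = 21731 - 16 = 21715$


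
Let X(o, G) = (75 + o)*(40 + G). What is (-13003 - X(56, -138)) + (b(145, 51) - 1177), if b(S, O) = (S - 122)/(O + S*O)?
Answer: -9992509/7446 ≈ -1342.0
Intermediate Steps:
X(o, G) = (40 + G)*(75 + o)
b(S, O) = (-122 + S)/(O + O*S)
(-13003 - X(56, -138)) + (b(145, 51) - 1177) = (-13003 - (3000 + 40*56 + 75*(-138) - 138*56)) + ((-122 + 145)/(51*(1 + 145)) - 1177) = (-13003 - (3000 + 2240 - 10350 - 7728)) + ((1/51)*23/146 - 1177) = (-13003 - 1*(-12838)) + ((1/51)*(1/146)*23 - 1177) = (-13003 + 12838) + (23/7446 - 1177) = -165 - 8763919/7446 = -9992509/7446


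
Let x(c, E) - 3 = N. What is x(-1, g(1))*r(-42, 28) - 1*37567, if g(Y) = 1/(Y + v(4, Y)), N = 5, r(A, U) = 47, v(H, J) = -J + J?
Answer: -37191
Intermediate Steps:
v(H, J) = 0
g(Y) = 1/Y (g(Y) = 1/(Y + 0) = 1/Y)
x(c, E) = 8 (x(c, E) = 3 + 5 = 8)
x(-1, g(1))*r(-42, 28) - 1*37567 = 8*47 - 1*37567 = 376 - 37567 = -37191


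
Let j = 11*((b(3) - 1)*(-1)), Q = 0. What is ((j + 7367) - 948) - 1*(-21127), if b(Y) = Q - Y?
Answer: 27590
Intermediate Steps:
b(Y) = -Y (b(Y) = 0 - Y = -Y)
j = 44 (j = 11*((-1*3 - 1)*(-1)) = 11*((-3 - 1)*(-1)) = 11*(-4*(-1)) = 11*4 = 44)
((j + 7367) - 948) - 1*(-21127) = ((44 + 7367) - 948) - 1*(-21127) = (7411 - 948) + 21127 = 6463 + 21127 = 27590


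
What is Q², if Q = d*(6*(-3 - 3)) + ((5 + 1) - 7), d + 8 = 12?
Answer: 21025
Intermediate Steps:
d = 4 (d = -8 + 12 = 4)
Q = -145 (Q = 4*(6*(-3 - 3)) + ((5 + 1) - 7) = 4*(6*(-6)) + (6 - 7) = 4*(-36) - 1 = -144 - 1 = -145)
Q² = (-145)² = 21025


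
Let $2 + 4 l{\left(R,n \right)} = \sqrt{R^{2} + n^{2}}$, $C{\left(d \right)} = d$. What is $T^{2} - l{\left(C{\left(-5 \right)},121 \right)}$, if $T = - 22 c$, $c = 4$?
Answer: $\frac{15489}{2} - \frac{\sqrt{14666}}{4} \approx 7714.2$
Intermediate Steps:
$l{\left(R,n \right)} = - \frac{1}{2} + \frac{\sqrt{R^{2} + n^{2}}}{4}$
$T = -88$ ($T = \left(-22\right) 4 = -88$)
$T^{2} - l{\left(C{\left(-5 \right)},121 \right)} = \left(-88\right)^{2} - \left(- \frac{1}{2} + \frac{\sqrt{\left(-5\right)^{2} + 121^{2}}}{4}\right) = 7744 - \left(- \frac{1}{2} + \frac{\sqrt{25 + 14641}}{4}\right) = 7744 - \left(- \frac{1}{2} + \frac{\sqrt{14666}}{4}\right) = 7744 + \left(\frac{1}{2} - \frac{\sqrt{14666}}{4}\right) = \frac{15489}{2} - \frac{\sqrt{14666}}{4}$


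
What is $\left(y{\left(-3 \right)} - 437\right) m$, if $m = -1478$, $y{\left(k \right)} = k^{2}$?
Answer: $632584$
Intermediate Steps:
$\left(y{\left(-3 \right)} - 437\right) m = \left(\left(-3\right)^{2} - 437\right) \left(-1478\right) = \left(9 - 437\right) \left(-1478\right) = \left(-428\right) \left(-1478\right) = 632584$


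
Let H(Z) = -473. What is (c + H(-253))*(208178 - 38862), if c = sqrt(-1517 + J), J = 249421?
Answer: -80086468 + 677264*sqrt(15494) ≈ 4.2159e+6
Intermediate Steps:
c = 4*sqrt(15494) (c = sqrt(-1517 + 249421) = sqrt(247904) = 4*sqrt(15494) ≈ 497.90)
(c + H(-253))*(208178 - 38862) = (4*sqrt(15494) - 473)*(208178 - 38862) = (-473 + 4*sqrt(15494))*169316 = -80086468 + 677264*sqrt(15494)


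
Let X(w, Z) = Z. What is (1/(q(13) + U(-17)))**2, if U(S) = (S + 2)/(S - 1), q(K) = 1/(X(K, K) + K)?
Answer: 1521/1156 ≈ 1.3157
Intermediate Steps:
q(K) = 1/(2*K) (q(K) = 1/(K + K) = 1/(2*K))
U(S) = (2 + S)/(-1 + S)
(1/(q(13) + U(-17)))**2 = (1/((1/2)/13 + (2 - 17)/(-1 - 17)))**2 = (1/((1/2)*(1/13) - 15/(-18)))**2 = (1/(1/26 - 1/18*(-15)))**2 = (1/(1/26 + 5/6))**2 = (1/(34/39))**2 = (39/34)**2 = 1521/1156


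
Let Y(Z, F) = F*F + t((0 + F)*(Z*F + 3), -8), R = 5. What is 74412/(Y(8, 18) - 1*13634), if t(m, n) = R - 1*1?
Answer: -37206/6653 ≈ -5.5924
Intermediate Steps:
t(m, n) = 4 (t(m, n) = 5 - 1*1 = 5 - 1 = 4)
Y(Z, F) = 4 + F**2 (Y(Z, F) = F*F + 4 = F**2 + 4 = 4 + F**2)
74412/(Y(8, 18) - 1*13634) = 74412/((4 + 18**2) - 1*13634) = 74412/((4 + 324) - 13634) = 74412/(328 - 13634) = 74412/(-13306) = 74412*(-1/13306) = -37206/6653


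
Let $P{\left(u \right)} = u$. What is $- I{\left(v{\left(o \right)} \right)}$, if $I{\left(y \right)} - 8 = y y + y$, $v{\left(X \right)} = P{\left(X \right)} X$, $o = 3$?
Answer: $-98$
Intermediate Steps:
$v{\left(X \right)} = X^{2}$ ($v{\left(X \right)} = X X = X^{2}$)
$I{\left(y \right)} = 8 + y + y^{2}$ ($I{\left(y \right)} = 8 + \left(y y + y\right) = 8 + \left(y^{2} + y\right) = 8 + \left(y + y^{2}\right) = 8 + y + y^{2}$)
$- I{\left(v{\left(o \right)} \right)} = - (8 + 3^{2} + \left(3^{2}\right)^{2}) = - (8 + 9 + 9^{2}) = - (8 + 9 + 81) = \left(-1\right) 98 = -98$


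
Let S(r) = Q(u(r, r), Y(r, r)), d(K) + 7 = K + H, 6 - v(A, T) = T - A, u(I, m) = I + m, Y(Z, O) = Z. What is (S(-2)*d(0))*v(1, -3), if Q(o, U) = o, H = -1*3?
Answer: 400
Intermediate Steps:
H = -3
v(A, T) = 6 + A - T (v(A, T) = 6 - (T - A) = 6 + (A - T) = 6 + A - T)
d(K) = -10 + K (d(K) = -7 + (K - 3) = -7 + (-3 + K) = -10 + K)
S(r) = 2*r (S(r) = r + r = 2*r)
(S(-2)*d(0))*v(1, -3) = ((2*(-2))*(-10 + 0))*(6 + 1 - 1*(-3)) = (-4*(-10))*(6 + 1 + 3) = 40*10 = 400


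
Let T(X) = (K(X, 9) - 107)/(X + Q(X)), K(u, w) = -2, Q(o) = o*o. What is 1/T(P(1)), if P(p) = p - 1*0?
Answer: -2/109 ≈ -0.018349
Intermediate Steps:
Q(o) = o**2
P(p) = p (P(p) = p + 0 = p)
T(X) = -109/(X + X**2) (T(X) = (-2 - 107)/(X + X**2) = -109/(X + X**2))
1/T(P(1)) = 1/(-109/(1*(1 + 1))) = 1/(-109*1/2) = 1/(-109*1*1/2) = 1/(-109/2) = -2/109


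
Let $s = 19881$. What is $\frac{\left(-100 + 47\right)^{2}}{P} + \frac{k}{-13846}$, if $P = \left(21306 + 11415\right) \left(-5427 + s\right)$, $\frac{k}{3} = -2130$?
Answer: $\frac{1511092568837}{3274228239282} \approx 0.46151$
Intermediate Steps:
$k = -6390$ ($k = 3 \left(-2130\right) = -6390$)
$P = 472949334$ ($P = \left(21306 + 11415\right) \left(-5427 + 19881\right) = 32721 \cdot 14454 = 472949334$)
$\frac{\left(-100 + 47\right)^{2}}{P} + \frac{k}{-13846} = \frac{\left(-100 + 47\right)^{2}}{472949334} - \frac{6390}{-13846} = \left(-53\right)^{2} \cdot \frac{1}{472949334} - - \frac{3195}{6923} = 2809 \cdot \frac{1}{472949334} + \frac{3195}{6923} = \frac{2809}{472949334} + \frac{3195}{6923} = \frac{1511092568837}{3274228239282}$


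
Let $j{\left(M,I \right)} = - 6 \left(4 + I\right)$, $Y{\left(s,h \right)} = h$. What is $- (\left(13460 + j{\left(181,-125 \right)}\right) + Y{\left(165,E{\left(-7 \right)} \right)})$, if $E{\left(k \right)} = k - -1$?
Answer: $-14180$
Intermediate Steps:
$E{\left(k \right)} = 1 + k$ ($E{\left(k \right)} = k + 1 = 1 + k$)
$j{\left(M,I \right)} = -24 - 6 I$
$- (\left(13460 + j{\left(181,-125 \right)}\right) + Y{\left(165,E{\left(-7 \right)} \right)}) = - (\left(13460 - -726\right) + \left(1 - 7\right)) = - (\left(13460 + \left(-24 + 750\right)\right) - 6) = - (\left(13460 + 726\right) - 6) = - (14186 - 6) = \left(-1\right) 14180 = -14180$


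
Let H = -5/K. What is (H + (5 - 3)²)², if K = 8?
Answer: 729/64 ≈ 11.391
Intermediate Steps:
H = -5/8 ≈ -0.62500
(H + (5 - 3)²)² = (-5/8 + (5 - 3)²)² = (-5/8 + 2²)² = (-5/8 + 4)² = (27/8)² = 729/64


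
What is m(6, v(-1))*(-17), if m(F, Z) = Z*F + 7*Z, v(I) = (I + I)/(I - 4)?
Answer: -442/5 ≈ -88.400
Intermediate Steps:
v(I) = 2*I/(-4 + I) (v(I) = (2*I)/(-4 + I) = 2*I/(-4 + I))
m(F, Z) = 7*Z + F*Z (m(F, Z) = F*Z + 7*Z = 7*Z + F*Z)
m(6, v(-1))*(-17) = ((2*(-1)/(-4 - 1))*(7 + 6))*(-17) = ((2*(-1)/(-5))*13)*(-17) = ((2*(-1)*(-1/5))*13)*(-17) = ((2/5)*13)*(-17) = (26/5)*(-17) = -442/5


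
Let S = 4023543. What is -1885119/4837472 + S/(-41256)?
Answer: -814231211365/8315614368 ≈ -97.916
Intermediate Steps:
-1885119/4837472 + S/(-41256) = -1885119/4837472 + 4023543/(-41256) = -1885119*1/4837472 + 4023543*(-1/41256) = -1885119/4837472 - 1341181/13752 = -814231211365/8315614368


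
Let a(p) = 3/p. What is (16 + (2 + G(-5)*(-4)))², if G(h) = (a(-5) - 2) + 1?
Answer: 14884/25 ≈ 595.36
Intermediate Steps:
G(h) = -8/5 (G(h) = (3/(-5) - 2) + 1 = (3*(-⅕) - 2) + 1 = (-⅗ - 2) + 1 = -13/5 + 1 = -8/5)
(16 + (2 + G(-5)*(-4)))² = (16 + (2 - 8/5*(-4)))² = (16 + (2 + 32/5))² = (16 + 42/5)² = (122/5)² = 14884/25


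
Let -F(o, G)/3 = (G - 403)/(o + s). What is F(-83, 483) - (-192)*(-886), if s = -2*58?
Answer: -33852048/199 ≈ -1.7011e+5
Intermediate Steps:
s = -116
F(o, G) = -3*(-403 + G)/(-116 + o) (F(o, G) = -3*(G - 403)/(o - 116) = -3*(-403 + G)/(-116 + o))
F(-83, 483) - (-192)*(-886) = 3*(403 - 1*483)/(-116 - 83) - (-192)*(-886) = 3*(403 - 483)/(-199) - 1*170112 = 3*(-1/199)*(-80) - 170112 = 240/199 - 170112 = -33852048/199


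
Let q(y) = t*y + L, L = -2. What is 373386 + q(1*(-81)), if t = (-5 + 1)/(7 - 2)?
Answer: 1867244/5 ≈ 3.7345e+5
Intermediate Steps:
t = -⅘ (t = -4/5 = -4*⅕ = -⅘ ≈ -0.80000)
q(y) = -2 - 4*y/5 (q(y) = -4*y/5 - 2 = -2 - 4*y/5)
373386 + q(1*(-81)) = 373386 + (-2 - 4*(-81)/5) = 373386 + (-2 - ⅘*(-81)) = 373386 + (-2 + 324/5) = 373386 + 314/5 = 1867244/5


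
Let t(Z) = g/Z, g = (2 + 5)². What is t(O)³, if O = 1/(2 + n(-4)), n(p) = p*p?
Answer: 686128968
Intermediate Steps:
g = 49 (g = 7² = 49)
n(p) = p²
O = 1/18 (O = 1/(2 + (-4)²) = 1/(2 + 16) = 1/18 ≈ 0.055556)
t(Z) = 49/Z
t(O)³ = (49/(1/18))³ = (49*18)³ = 882³ = 686128968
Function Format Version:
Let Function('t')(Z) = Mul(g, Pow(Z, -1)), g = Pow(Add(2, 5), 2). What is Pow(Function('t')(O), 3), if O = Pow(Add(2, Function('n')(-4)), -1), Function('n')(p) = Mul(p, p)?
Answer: 686128968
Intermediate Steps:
g = 49 (g = Pow(7, 2) = 49)
Function('n')(p) = Pow(p, 2)
O = Rational(1, 18) (O = Pow(Add(2, Pow(-4, 2)), -1) = Pow(Add(2, 16), -1) = Pow(18, -1) = Rational(1, 18) ≈ 0.055556)
Function('t')(Z) = Mul(49, Pow(Z, -1))
Pow(Function('t')(O), 3) = Pow(Mul(49, Pow(Rational(1, 18), -1)), 3) = Pow(Mul(49, 18), 3) = Pow(882, 3) = 686128968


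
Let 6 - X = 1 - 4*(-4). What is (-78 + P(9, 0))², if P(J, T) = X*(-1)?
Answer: 4489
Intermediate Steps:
X = -11 (X = 6 - (1 - 4*(-4)) = 6 - (1 + 16) = 6 - 1*17 = 6 - 17 = -11)
P(J, T) = 11 (P(J, T) = -11*(-1) = 11)
(-78 + P(9, 0))² = (-78 + 11)² = (-67)² = 4489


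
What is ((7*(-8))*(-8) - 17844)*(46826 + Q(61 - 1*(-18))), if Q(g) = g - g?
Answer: -814585096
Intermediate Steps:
Q(g) = 0
((7*(-8))*(-8) - 17844)*(46826 + Q(61 - 1*(-18))) = ((7*(-8))*(-8) - 17844)*(46826 + 0) = (-56*(-8) - 17844)*46826 = (448 - 17844)*46826 = -17396*46826 = -814585096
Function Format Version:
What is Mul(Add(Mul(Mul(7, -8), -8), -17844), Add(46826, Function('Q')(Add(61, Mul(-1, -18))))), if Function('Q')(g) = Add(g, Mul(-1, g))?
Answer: -814585096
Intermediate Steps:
Function('Q')(g) = 0
Mul(Add(Mul(Mul(7, -8), -8), -17844), Add(46826, Function('Q')(Add(61, Mul(-1, -18))))) = Mul(Add(Mul(Mul(7, -8), -8), -17844), Add(46826, 0)) = Mul(Add(Mul(-56, -8), -17844), 46826) = Mul(Add(448, -17844), 46826) = Mul(-17396, 46826) = -814585096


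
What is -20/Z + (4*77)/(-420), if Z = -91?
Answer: -701/1365 ≈ -0.51355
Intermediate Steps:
-20/Z + (4*77)/(-420) = -20/(-91) + (4*77)/(-420) = -20*(-1/91) + 308*(-1/420) = 20/91 - 11/15 = -701/1365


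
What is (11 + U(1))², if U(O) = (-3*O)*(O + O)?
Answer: 25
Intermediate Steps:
U(O) = -6*O² (U(O) = (-3*O)*(2*O) = -6*O²)
(11 + U(1))² = (11 - 6*1²)² = (11 - 6*1)² = (11 - 6)² = 5² = 25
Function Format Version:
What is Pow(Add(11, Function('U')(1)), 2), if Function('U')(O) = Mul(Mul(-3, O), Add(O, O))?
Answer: 25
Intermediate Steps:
Function('U')(O) = Mul(-6, Pow(O, 2)) (Function('U')(O) = Mul(Mul(-3, O), Mul(2, O)) = Mul(-6, Pow(O, 2)))
Pow(Add(11, Function('U')(1)), 2) = Pow(Add(11, Mul(-6, Pow(1, 2))), 2) = Pow(Add(11, Mul(-6, 1)), 2) = Pow(Add(11, -6), 2) = Pow(5, 2) = 25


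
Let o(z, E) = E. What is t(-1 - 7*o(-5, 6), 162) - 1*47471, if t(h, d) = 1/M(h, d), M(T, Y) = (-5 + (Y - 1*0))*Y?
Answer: -1207377413/25434 ≈ -47471.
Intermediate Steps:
M(T, Y) = Y*(-5 + Y) (M(T, Y) = (-5 + (Y + 0))*Y = (-5 + Y)*Y = Y*(-5 + Y))
t(h, d) = 1/(d*(-5 + d))
t(-1 - 7*o(-5, 6), 162) - 1*47471 = 1/(162*(-5 + 162)) - 1*47471 = (1/162)/157 - 47471 = (1/162)*(1/157) - 47471 = 1/25434 - 47471 = -1207377413/25434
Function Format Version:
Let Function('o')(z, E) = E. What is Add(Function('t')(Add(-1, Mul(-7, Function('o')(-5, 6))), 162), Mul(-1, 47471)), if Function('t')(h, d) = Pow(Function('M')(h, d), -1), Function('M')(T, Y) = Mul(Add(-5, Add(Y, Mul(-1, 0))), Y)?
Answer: Rational(-1207377413, 25434) ≈ -47471.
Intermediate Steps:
Function('M')(T, Y) = Mul(Y, Add(-5, Y)) (Function('M')(T, Y) = Mul(Add(-5, Add(Y, 0)), Y) = Mul(Add(-5, Y), Y) = Mul(Y, Add(-5, Y)))
Function('t')(h, d) = Mul(Pow(d, -1), Pow(Add(-5, d), -1)) (Function('t')(h, d) = Pow(Mul(d, Add(-5, d)), -1) = Mul(Pow(d, -1), Pow(Add(-5, d), -1)))
Add(Function('t')(Add(-1, Mul(-7, Function('o')(-5, 6))), 162), Mul(-1, 47471)) = Add(Mul(Pow(162, -1), Pow(Add(-5, 162), -1)), Mul(-1, 47471)) = Add(Mul(Rational(1, 162), Pow(157, -1)), -47471) = Add(Mul(Rational(1, 162), Rational(1, 157)), -47471) = Add(Rational(1, 25434), -47471) = Rational(-1207377413, 25434)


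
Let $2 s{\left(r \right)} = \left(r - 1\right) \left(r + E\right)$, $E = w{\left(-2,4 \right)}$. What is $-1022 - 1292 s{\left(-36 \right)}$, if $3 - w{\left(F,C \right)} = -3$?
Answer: $-718082$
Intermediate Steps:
$w{\left(F,C \right)} = 6$ ($w{\left(F,C \right)} = 3 - -3 = 3 + 3 = 6$)
$E = 6$
$s{\left(r \right)} = \frac{\left(-1 + r\right) \left(6 + r\right)}{2}$ ($s{\left(r \right)} = \frac{\left(r - 1\right) \left(r + 6\right)}{2} = \frac{\left(-1 + r\right) \left(6 + r\right)}{2}$)
$-1022 - 1292 s{\left(-36 \right)} = -1022 - 1292 \left(-3 + \frac{\left(-36\right)^{2}}{2} + \frac{5}{2} \left(-36\right)\right) = -1022 - 1292 \left(-3 + \frac{1}{2} \cdot 1296 - 90\right) = -1022 - 1292 \left(-3 + 648 - 90\right) = -1022 - 717060 = -718082$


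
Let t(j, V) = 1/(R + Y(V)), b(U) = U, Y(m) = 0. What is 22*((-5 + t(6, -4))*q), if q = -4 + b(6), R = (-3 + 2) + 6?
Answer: -1056/5 ≈ -211.20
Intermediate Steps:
R = 5 (R = -1 + 6 = 5)
t(j, V) = ⅕ (t(j, V) = 1/(5 + 0) = 1/5 = ⅕)
q = 2 (q = -4 + 6 = 2)
22*((-5 + t(6, -4))*q) = 22*((-5 + ⅕)*2) = 22*(-24/5*2) = 22*(-48/5) = -1056/5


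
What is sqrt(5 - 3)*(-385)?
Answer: -385*sqrt(2) ≈ -544.47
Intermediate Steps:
sqrt(5 - 3)*(-385) = sqrt(2)*(-385) = -385*sqrt(2)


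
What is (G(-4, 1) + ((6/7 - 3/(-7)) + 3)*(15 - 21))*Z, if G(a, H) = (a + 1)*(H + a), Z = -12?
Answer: 1404/7 ≈ 200.57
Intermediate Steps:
G(a, H) = (1 + a)*(H + a)
(G(-4, 1) + ((6/7 - 3/(-7)) + 3)*(15 - 21))*Z = ((1 - 4 + (-4)² + 1*(-4)) + ((6/7 - 3/(-7)) + 3)*(15 - 21))*(-12) = ((1 - 4 + 16 - 4) + ((6*(⅐) - 3*(-⅐)) + 3)*(-6))*(-12) = (9 + ((6/7 + 3/7) + 3)*(-6))*(-12) = (9 + (9/7 + 3)*(-6))*(-12) = (9 + (30/7)*(-6))*(-12) = (9 - 180/7)*(-12) = -117/7*(-12) = 1404/7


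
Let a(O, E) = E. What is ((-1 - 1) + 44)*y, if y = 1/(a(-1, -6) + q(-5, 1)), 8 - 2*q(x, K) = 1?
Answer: -84/5 ≈ -16.800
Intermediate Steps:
q(x, K) = 7/2 (q(x, K) = 4 - ½*1 = 4 - ½ = 7/2)
y = -⅖ (y = 1/(-6 + 7/2) = 1/(-5/2) = -⅖ ≈ -0.40000)
((-1 - 1) + 44)*y = ((-1 - 1) + 44)*(-⅖) = (-2 + 44)*(-⅖) = 42*(-⅖) = -84/5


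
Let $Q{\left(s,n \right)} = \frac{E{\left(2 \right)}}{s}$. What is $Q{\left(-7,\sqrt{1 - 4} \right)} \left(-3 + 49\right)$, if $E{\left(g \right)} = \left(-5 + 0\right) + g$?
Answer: $\frac{138}{7} \approx 19.714$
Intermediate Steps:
$E{\left(g \right)} = -5 + g$
$Q{\left(s,n \right)} = - \frac{3}{s}$ ($Q{\left(s,n \right)} = \frac{-5 + 2}{s} = - \frac{3}{s}$)
$Q{\left(-7,\sqrt{1 - 4} \right)} \left(-3 + 49\right) = - \frac{3}{-7} \left(-3 + 49\right) = \left(-3\right) \left(- \frac{1}{7}\right) 46 = \frac{3}{7} \cdot 46 = \frac{138}{7}$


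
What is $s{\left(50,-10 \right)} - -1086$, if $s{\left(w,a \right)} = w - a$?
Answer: $1146$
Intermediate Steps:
$s{\left(50,-10 \right)} - -1086 = \left(50 - -10\right) - -1086 = \left(50 + 10\right) + 1086 = 60 + 1086 = 1146$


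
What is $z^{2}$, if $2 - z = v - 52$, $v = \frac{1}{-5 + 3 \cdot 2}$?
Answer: $2809$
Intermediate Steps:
$v = 1$ ($v = \frac{1}{-5 + 6} = 1^{-1} = 1$)
$z = 53$ ($z = 2 - \left(1 - 52\right) = 2 - -51 = 2 + 51 = 53$)
$z^{2} = 53^{2} = 2809$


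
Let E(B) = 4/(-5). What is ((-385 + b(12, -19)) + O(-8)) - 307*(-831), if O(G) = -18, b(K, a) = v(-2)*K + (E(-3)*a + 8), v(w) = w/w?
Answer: 1273746/5 ≈ 2.5475e+5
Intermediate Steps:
E(B) = -4/5 (E(B) = 4*(-1/5) = -4/5)
v(w) = 1
b(K, a) = 8 + K - 4*a/5 (b(K, a) = 1*K + (-4*a/5 + 8) = K + (8 - 4*a/5) = 8 + K - 4*a/5)
((-385 + b(12, -19)) + O(-8)) - 307*(-831) = ((-385 + (8 + 12 - 4/5*(-19))) - 18) - 307*(-831) = ((-385 + (8 + 12 + 76/5)) - 18) + 255117 = ((-385 + 176/5) - 18) + 255117 = (-1749/5 - 18) + 255117 = -1839/5 + 255117 = 1273746/5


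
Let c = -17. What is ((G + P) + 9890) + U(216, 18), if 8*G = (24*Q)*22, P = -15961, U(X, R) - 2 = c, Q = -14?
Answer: -7010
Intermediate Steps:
U(X, R) = -15 (U(X, R) = 2 - 17 = -15)
G = -924 (G = ((24*(-14))*22)/8 = (-336*22)/8 = (1/8)*(-7392) = -924)
((G + P) + 9890) + U(216, 18) = ((-924 - 15961) + 9890) - 15 = (-16885 + 9890) - 15 = -6995 - 15 = -7010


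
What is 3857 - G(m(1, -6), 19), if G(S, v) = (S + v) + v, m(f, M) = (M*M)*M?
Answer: 4035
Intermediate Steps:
m(f, M) = M³ (m(f, M) = M²*M = M³)
G(S, v) = S + 2*v
3857 - G(m(1, -6), 19) = 3857 - ((-6)³ + 2*19) = 3857 - (-216 + 38) = 3857 - 1*(-178) = 3857 + 178 = 4035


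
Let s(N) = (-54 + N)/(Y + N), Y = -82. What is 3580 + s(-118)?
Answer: 179043/50 ≈ 3580.9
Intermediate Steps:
s(N) = (-54 + N)/(-82 + N)
3580 + s(-118) = 3580 + (-54 - 118)/(-82 - 118) = 3580 - 172/(-200) = 3580 - 1/200*(-172) = 3580 + 43/50 = 179043/50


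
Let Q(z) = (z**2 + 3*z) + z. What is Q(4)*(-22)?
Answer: -704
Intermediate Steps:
Q(z) = z**2 + 4*z
Q(4)*(-22) = (4*(4 + 4))*(-22) = (4*8)*(-22) = 32*(-22) = -704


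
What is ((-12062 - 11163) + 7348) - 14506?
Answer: -30383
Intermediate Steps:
((-12062 - 11163) + 7348) - 14506 = (-23225 + 7348) - 14506 = -15877 - 14506 = -30383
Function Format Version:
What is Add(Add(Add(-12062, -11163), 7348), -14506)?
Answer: -30383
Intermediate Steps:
Add(Add(Add(-12062, -11163), 7348), -14506) = Add(Add(-23225, 7348), -14506) = Add(-15877, -14506) = -30383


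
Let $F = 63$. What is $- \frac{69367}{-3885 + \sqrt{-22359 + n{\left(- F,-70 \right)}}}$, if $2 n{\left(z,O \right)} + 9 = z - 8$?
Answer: $\frac{269490795}{15115624} + \frac{69367 i \sqrt{22399}}{15115624} \approx 17.829 + 0.68682 i$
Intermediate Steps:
$n{\left(z,O \right)} = - \frac{17}{2} + \frac{z}{2}$ ($n{\left(z,O \right)} = - \frac{9}{2} + \frac{z - 8}{2} = - \frac{9}{2} + \frac{-8 + z}{2} = - \frac{9}{2} + \left(-4 + \frac{z}{2}\right) = - \frac{17}{2} + \frac{z}{2}$)
$- \frac{69367}{-3885 + \sqrt{-22359 + n{\left(- F,-70 \right)}}} = - \frac{69367}{-3885 + \sqrt{-22359 + \left(- \frac{17}{2} + \frac{\left(-1\right) 63}{2}\right)}} = - \frac{69367}{-3885 + \sqrt{-22359 + \left(- \frac{17}{2} + \frac{1}{2} \left(-63\right)\right)}} = - \frac{69367}{-3885 + \sqrt{-22359 - 40}} = - \frac{69367}{-3885 + \sqrt{-22399}} = - \frac{69367}{-3885 + i \sqrt{22399}}$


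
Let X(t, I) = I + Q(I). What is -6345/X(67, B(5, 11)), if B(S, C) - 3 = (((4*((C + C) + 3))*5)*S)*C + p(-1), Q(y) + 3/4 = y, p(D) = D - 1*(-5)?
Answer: -8460/73351 ≈ -0.11534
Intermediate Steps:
p(D) = 5 + D (p(D) = D + 5 = 5 + D)
Q(y) = -¾ + y
B(S, C) = 7 + C*S*(60 + 40*C) (B(S, C) = 3 + ((((4*((C + C) + 3))*5)*S)*C + (5 - 1)) = 3 + ((((4*(2*C + 3))*5)*S)*C + 4) = 3 + ((((4*(3 + 2*C))*5)*S)*C + 4) = 3 + ((((12 + 8*C)*5)*S)*C + 4) = 3 + (((60 + 40*C)*S)*C + 4) = 3 + ((S*(60 + 40*C))*C + 4) = 3 + (C*S*(60 + 40*C) + 4) = 3 + (4 + C*S*(60 + 40*C)) = 7 + C*S*(60 + 40*C))
X(t, I) = -¾ + 2*I (X(t, I) = I + (-¾ + I) = -¾ + 2*I)
-6345/X(67, B(5, 11)) = -6345/(-¾ + 2*(7 + 40*5*11² + 60*11*5)) = -6345/(-¾ + 2*(7 + 40*5*121 + 3300)) = -6345/(-¾ + 2*(7 + 24200 + 3300)) = -6345/(-¾ + 2*27507) = -6345/(-¾ + 55014) = -6345/220053/4 = -6345*4/220053 = -8460/73351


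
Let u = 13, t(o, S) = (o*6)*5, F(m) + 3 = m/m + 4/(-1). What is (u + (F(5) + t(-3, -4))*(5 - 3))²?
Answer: 32041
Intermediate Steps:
F(m) = -6 (F(m) = -3 + (m/m + 4/(-1)) = -3 + (1 + 4*(-1)) = -3 + (1 - 4) = -3 - 3 = -6)
t(o, S) = 30*o (t(o, S) = (6*o)*5 = 30*o)
(u + (F(5) + t(-3, -4))*(5 - 3))² = (13 + (-6 + 30*(-3))*(5 - 3))² = (13 + (-6 - 90)*2)² = (13 - 96*2)² = (13 - 192)² = (-179)² = 32041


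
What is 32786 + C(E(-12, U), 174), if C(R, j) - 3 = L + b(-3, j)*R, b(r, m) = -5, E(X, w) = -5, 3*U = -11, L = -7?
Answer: 32807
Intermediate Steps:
U = -11/3 (U = (⅓)*(-11) = -11/3 ≈ -3.6667)
C(R, j) = -4 - 5*R (C(R, j) = 3 + (-7 - 5*R) = -4 - 5*R)
32786 + C(E(-12, U), 174) = 32786 + (-4 - 5*(-5)) = 32786 + (-4 + 25) = 32786 + 21 = 32807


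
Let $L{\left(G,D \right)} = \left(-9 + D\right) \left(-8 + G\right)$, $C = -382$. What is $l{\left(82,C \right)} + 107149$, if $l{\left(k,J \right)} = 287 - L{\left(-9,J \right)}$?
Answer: $100789$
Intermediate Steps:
$l{\left(k,J \right)} = 134 + 17 J$ ($l{\left(k,J \right)} = 287 - \left(72 - -81 - 8 J + J \left(-9\right)\right) = 287 - \left(72 + 81 - 8 J - 9 J\right) = 287 - \left(153 - 17 J\right) = 287 + \left(-153 + 17 J\right) = 134 + 17 J$)
$l{\left(82,C \right)} + 107149 = \left(134 + 17 \left(-382\right)\right) + 107149 = \left(134 - 6494\right) + 107149 = -6360 + 107149 = 100789$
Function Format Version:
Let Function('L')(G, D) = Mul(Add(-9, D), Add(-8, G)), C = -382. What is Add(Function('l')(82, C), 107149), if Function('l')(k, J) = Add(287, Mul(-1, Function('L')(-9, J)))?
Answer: 100789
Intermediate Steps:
Function('l')(k, J) = Add(134, Mul(17, J)) (Function('l')(k, J) = Add(287, Mul(-1, Add(72, Mul(-9, -9), Mul(-8, J), Mul(J, -9)))) = Add(287, Mul(-1, Add(72, 81, Mul(-8, J), Mul(-9, J)))) = Add(287, Mul(-1, Add(153, Mul(-17, J)))) = Add(287, Add(-153, Mul(17, J))) = Add(134, Mul(17, J)))
Add(Function('l')(82, C), 107149) = Add(Add(134, Mul(17, -382)), 107149) = Add(Add(134, -6494), 107149) = Add(-6360, 107149) = 100789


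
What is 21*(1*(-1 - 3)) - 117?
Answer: -201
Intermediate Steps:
21*(1*(-1 - 3)) - 117 = 21*(1*(-4)) - 117 = 21*(-4) - 117 = -84 - 117 = -201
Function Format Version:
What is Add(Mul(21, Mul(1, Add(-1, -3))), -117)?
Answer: -201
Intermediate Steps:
Add(Mul(21, Mul(1, Add(-1, -3))), -117) = Add(Mul(21, Mul(1, -4)), -117) = Add(Mul(21, -4), -117) = Add(-84, -117) = -201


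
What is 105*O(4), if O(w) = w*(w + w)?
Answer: 3360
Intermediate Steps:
O(w) = 2*w**2 (O(w) = w*(2*w) = 2*w**2)
105*O(4) = 105*(2*4**2) = 105*(2*16) = 105*32 = 3360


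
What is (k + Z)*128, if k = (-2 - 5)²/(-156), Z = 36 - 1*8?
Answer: 138208/39 ≈ 3543.8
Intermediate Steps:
Z = 28 (Z = 36 - 8 = 28)
k = -49/156 (k = (-7)²*(-1/156) = 49*(-1/156) = -49/156 ≈ -0.31410)
(k + Z)*128 = (-49/156 + 28)*128 = (4319/156)*128 = 138208/39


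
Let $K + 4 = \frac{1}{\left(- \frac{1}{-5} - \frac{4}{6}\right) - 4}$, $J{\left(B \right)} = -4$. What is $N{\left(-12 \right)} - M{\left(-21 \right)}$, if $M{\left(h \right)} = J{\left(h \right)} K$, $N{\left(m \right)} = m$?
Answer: $- \frac{1936}{67} \approx -28.896$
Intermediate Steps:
$K = - \frac{283}{67}$ ($K = -4 + \frac{1}{\left(- \frac{1}{-5} - \frac{4}{6}\right) - 4} = -4 + \frac{1}{\left(\left(-1\right) \left(- \frac{1}{5}\right) - \frac{2}{3}\right) - 4} = -4 + \frac{1}{\left(\frac{1}{5} - \frac{2}{3}\right) - 4} = -4 + \frac{1}{- \frac{7}{15} - 4} = -4 + \frac{1}{- \frac{67}{15}} = -4 - \frac{15}{67} = - \frac{283}{67} \approx -4.2239$)
$M{\left(h \right)} = \frac{1132}{67}$ ($M{\left(h \right)} = \left(-4\right) \left(- \frac{283}{67}\right) = \frac{1132}{67}$)
$N{\left(-12 \right)} - M{\left(-21 \right)} = -12 - \frac{1132}{67} = - \frac{1936}{67}$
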